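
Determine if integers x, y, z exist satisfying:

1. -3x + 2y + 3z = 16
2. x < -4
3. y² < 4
Yes

Take x = -5, y = -1, z = 1. Substituting into each constraint:
  (1) -3(-5) + 2(-1) + 3(1) = 16 ✓
  (2) -5 < -4 ✓
  (3) y² = (-1)² = 1, and 1 < 4 ✓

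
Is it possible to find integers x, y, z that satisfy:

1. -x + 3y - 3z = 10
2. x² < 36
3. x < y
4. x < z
Yes

Take x = 2, y = 7, z = 3. Substituting into each constraint:
  (1) (-2) + 3(7) - 3(3) = 10 ✓
  (2) x² = (2)² = 4, and 4 < 36 ✓
  (3) 2 < 7 ✓
  (4) 2 < 3 ✓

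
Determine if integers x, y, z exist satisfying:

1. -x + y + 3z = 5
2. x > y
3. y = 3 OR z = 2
Yes

Take x = 4, y = 3, z = 2. Substituting into each constraint:
  (1) (-4) + 3 + 3(2) = 5 ✓
  (2) 4 > 3 ✓
  (3) y = 3, target 3 ✓ (first branch holds)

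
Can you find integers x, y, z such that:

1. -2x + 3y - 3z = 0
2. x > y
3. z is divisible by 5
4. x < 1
Yes

Take x = -12, y = -13, z = -5. Substituting into each constraint:
  (1) -2(-12) + 3(-13) - 3(-5) = 0 ✓
  (2) -12 > -13 ✓
  (3) -5 = 5 × -1, remainder 0 ✓
  (4) -12 < 1 ✓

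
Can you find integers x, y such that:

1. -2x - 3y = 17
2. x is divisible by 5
Yes

Take x = -10, y = 1. Substituting into each constraint:
  (1) -2(-10) - 3(1) = 17 ✓
  (2) -10 = 5 × -2, remainder 0 ✓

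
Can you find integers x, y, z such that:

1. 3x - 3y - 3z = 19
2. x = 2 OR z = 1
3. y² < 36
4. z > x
No

Even the single constraint (3x - 3y - 3z = 19) is infeasible over the integers.

  - 3x - 3y - 3z = 19: every term on the left is divisible by 3, so the LHS ≡ 0 (mod 3), but the RHS 19 is not — no integer solution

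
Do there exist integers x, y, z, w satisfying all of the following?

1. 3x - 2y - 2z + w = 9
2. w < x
Yes

Take x = 1, y = -3, z = 0, w = 0. Substituting into each constraint:
  (1) 3(1) - 2(-3) - 2(0) + 0 = 9 ✓
  (2) 0 < 1 ✓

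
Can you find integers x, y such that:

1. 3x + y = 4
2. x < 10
Yes

Take x = 1, y = 1. Substituting into each constraint:
  (1) 3(1) + 1 = 4 ✓
  (2) 1 < 10 ✓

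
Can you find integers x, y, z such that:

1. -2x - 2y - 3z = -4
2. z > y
Yes

Take x = -2, y = 1, z = 2. Substituting into each constraint:
  (1) -2(-2) - 2(1) - 3(2) = -4 ✓
  (2) 2 > 1 ✓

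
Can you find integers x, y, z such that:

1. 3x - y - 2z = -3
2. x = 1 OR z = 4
Yes

Take x = 0, y = -5, z = 4. Substituting into each constraint:
  (1) 3(0) + 5 - 2(4) = -3 ✓
  (2) z = 4, target 4 ✓ (second branch holds)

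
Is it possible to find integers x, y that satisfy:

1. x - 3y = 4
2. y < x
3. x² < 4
Yes

Take x = 1, y = -1. Substituting into each constraint:
  (1) 1 - 3(-1) = 4 ✓
  (2) -1 < 1 ✓
  (3) x² = (1)² = 1, and 1 < 4 ✓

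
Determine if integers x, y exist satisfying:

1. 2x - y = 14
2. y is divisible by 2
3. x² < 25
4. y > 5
No

A contradictory subset is {2x - y = 14, x² < 25, y > 5}. No integer assignment can satisfy these jointly:

  - 2x - y = 14: is a linear equation tying the variables together
  - x² < 25: restricts x to |x| ≤ 4
  - y > 5: bounds one variable relative to a constant

Range argument: with x ∈ [-4, 4], y ∈ [6, ∞], the left side of the equation is at most 2, but the right side is 14 > 2. No integer solution exists.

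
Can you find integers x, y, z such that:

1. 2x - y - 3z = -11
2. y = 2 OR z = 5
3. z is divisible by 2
No

The full constraint system is jointly infeasible over the integers. Each constraint and what it forces:

  - 2x - y - 3z = -11: is a linear equation tying the variables together
  - y = 2 OR z = 5: forces a choice: either y = 2 or z = 5
  - z is divisible by 2: restricts z to multiples of 2

Split on the disjunction (y = 2 OR z = 5):
  • If y = 2: with y = 2, writing z = 2z', every remaining term of the linear equation is divisible by 2, so the left side is ≡ 0 (mod 2); but the right side -9 ≡ 1 (mod 2). No integers can satisfy it.
  • If z = 5: this contradicts the divisibility constraint — 5 is not a multiple of 2.
Both branches are infeasible, so the system has no integer solution.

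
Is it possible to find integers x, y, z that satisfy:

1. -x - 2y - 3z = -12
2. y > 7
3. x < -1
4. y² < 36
No

A contradictory subset is {y > 7, y² < 36}. No integer assignment can satisfy these jointly:

  - y > 7: bounds one variable relative to a constant
  - y² < 36: restricts y to |y| ≤ 5

Direct contradiction: the bounds on y require y ≥ 8 and y ≤ 5 simultaneously, which is empty.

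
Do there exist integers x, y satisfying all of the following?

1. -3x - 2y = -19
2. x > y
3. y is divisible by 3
No

A contradictory subset is {-3x - 2y = -19, y is divisible by 3}. No integer assignment can satisfy these jointly:

  - -3x - 2y = -19: is a linear equation tying the variables together
  - y is divisible by 3: restricts y to multiples of 3

Modular obstruction: writing y = 3y', every remaining term of the linear equation is divisible by 3, so the left side is ≡ 0 (mod 3); but the right side -19 ≡ 2 (mod 3). No integers can satisfy it.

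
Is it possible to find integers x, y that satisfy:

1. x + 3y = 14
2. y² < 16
Yes

Take x = 14, y = 0. Substituting into each constraint:
  (1) 14 + 3(0) = 14 ✓
  (2) y² = (0)² = 0, and 0 < 16 ✓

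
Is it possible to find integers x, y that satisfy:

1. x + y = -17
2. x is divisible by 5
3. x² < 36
Yes

Take x = 0, y = -17. Substituting into each constraint:
  (1) 0 + (-17) = -17 ✓
  (2) 0 = 5 × 0, remainder 0 ✓
  (3) x² = (0)² = 0, and 0 < 36 ✓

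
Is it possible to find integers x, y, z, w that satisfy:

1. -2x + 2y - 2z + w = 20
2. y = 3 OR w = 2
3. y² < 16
Yes

Take x = -7, y = 2, z = 0, w = 2. Substituting into each constraint:
  (1) -2(-7) + 2(2) - 2(0) + 2 = 20 ✓
  (2) w = 2, target 2 ✓ (second branch holds)
  (3) y² = (2)² = 4, and 4 < 16 ✓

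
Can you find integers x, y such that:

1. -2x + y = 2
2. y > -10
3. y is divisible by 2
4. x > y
Yes

Take x = -3, y = -4. Substituting into each constraint:
  (1) -2(-3) + (-4) = 2 ✓
  (2) -4 > -10 ✓
  (3) -4 = 2 × -2, remainder 0 ✓
  (4) -3 > -4 ✓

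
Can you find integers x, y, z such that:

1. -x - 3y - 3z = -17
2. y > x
Yes

Take x = 2, y = 3, z = 2. Substituting into each constraint:
  (1) (-2) - 3(3) - 3(2) = -17 ✓
  (2) 3 > 2 ✓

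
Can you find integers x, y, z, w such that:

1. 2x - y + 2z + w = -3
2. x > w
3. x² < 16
Yes

Take x = 1, y = 5, z = 0, w = 0. Substituting into each constraint:
  (1) 2(1) + (-5) + 2(0) + 0 = -3 ✓
  (2) 1 > 0 ✓
  (3) x² = (1)² = 1, and 1 < 16 ✓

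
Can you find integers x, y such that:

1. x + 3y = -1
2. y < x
Yes

Take x = 2, y = -1. Substituting into each constraint:
  (1) 2 + 3(-1) = -1 ✓
  (2) -1 < 2 ✓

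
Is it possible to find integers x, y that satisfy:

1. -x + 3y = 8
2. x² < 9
Yes

Take x = -2, y = 2. Substituting into each constraint:
  (1) 2 + 3(2) = 8 ✓
  (2) x² = (-2)² = 4, and 4 < 9 ✓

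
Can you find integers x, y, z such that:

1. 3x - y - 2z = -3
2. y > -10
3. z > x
Yes

Take x = 0, y = 1, z = 1. Substituting into each constraint:
  (1) 3(0) + (-1) - 2(1) = -3 ✓
  (2) 1 > -10 ✓
  (3) 1 > 0 ✓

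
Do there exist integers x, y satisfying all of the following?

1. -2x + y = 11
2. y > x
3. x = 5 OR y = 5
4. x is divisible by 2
No

A contradictory subset is {-2x + y = 11, x = 5 OR y = 5, x is divisible by 2}. No integer assignment can satisfy these jointly:

  - -2x + y = 11: is a linear equation tying the variables together
  - x = 5 OR y = 5: forces a choice: either x = 5 or y = 5
  - x is divisible by 2: restricts x to multiples of 2

Split on the disjunction (x = 5 OR y = 5):
  • If x = 5: this contradicts the divisibility constraint — 5 is not a multiple of 2.
  • If y = 5: with y = 5, writing x = 2x', every remaining term of the linear equation is divisible by 4, so the left side is ≡ 0 (mod 4); but the right side 6 ≡ 2 (mod 4). No integers can satisfy it.
Both branches are infeasible, so the system has no integer solution.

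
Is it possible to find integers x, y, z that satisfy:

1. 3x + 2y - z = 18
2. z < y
Yes

Take x = 5, y = 2, z = 1. Substituting into each constraint:
  (1) 3(5) + 2(2) + (-1) = 18 ✓
  (2) 1 < 2 ✓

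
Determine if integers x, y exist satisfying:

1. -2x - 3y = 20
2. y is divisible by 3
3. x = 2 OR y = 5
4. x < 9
No

A contradictory subset is {-2x - 3y = 20, y is divisible by 3, x = 2 OR y = 5}. No integer assignment can satisfy these jointly:

  - -2x - 3y = 20: is a linear equation tying the variables together
  - y is divisible by 3: restricts y to multiples of 3
  - x = 2 OR y = 5: forces a choice: either x = 2 or y = 5

Split on the disjunction (x = 2 OR y = 5):
  • If x = 2: with x = 2, writing y = 3y', every remaining term of the linear equation is divisible by 9, so the left side is ≡ 0 (mod 9); but the right side 24 ≡ 6 (mod 9). No integers can satisfy it.
  • If y = 5: this contradicts the divisibility constraint — 5 is not a multiple of 3.
Both branches are infeasible, so the system has no integer solution.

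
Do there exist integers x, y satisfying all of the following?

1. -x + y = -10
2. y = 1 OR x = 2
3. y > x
No

A contradictory subset is {-x + y = -10, y > x}. No integer assignment can satisfy these jointly:

  - -x + y = -10: is a linear equation tying the variables together
  - y > x: bounds one variable relative to another variable

From the equation, x − y = 10, i.e. y − x = -10; but y > x requires y − x ≥ 1. Contradiction.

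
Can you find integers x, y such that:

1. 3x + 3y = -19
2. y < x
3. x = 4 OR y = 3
No

Even the single constraint (3x + 3y = -19) is infeasible over the integers.

  - 3x + 3y = -19: every term on the left is divisible by 3, so the LHS ≡ 0 (mod 3), but the RHS -19 is not — no integer solution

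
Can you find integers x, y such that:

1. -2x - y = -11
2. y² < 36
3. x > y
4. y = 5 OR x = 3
No

A contradictory subset is {-2x - y = -11, x > y, y = 5 OR x = 3}. No integer assignment can satisfy these jointly:

  - -2x - y = -11: is a linear equation tying the variables together
  - x > y: bounds one variable relative to another variable
  - y = 5 OR x = 3: forces a choice: either y = 5 or x = 3

Split on the disjunction (y = 5 OR x = 3):
  • If y = 5: the equation forces x = 3, giving (y, x) = (5, 3), which violates x > y.
  • If x = 3: the equation forces y = 5, giving (x, y) = (3, 5), which violates x > y.
Both branches are infeasible, so the system has no integer solution.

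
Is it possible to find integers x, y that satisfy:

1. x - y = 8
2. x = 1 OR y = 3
Yes

Take x = 11, y = 3. Substituting into each constraint:
  (1) 11 + (-3) = 8 ✓
  (2) y = 3, target 3 ✓ (second branch holds)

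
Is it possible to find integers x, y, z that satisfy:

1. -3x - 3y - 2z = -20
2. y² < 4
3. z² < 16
Yes

Take x = 8, y = 0, z = -2. Substituting into each constraint:
  (1) -3(8) - 3(0) - 2(-2) = -20 ✓
  (2) y² = (0)² = 0, and 0 < 4 ✓
  (3) z² = (-2)² = 4, and 4 < 16 ✓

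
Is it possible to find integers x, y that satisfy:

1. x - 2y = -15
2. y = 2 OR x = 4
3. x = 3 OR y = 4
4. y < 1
No

A contradictory subset is {x - 2y = -15, y = 2 OR x = 4, y < 1}. No integer assignment can satisfy these jointly:

  - x - 2y = -15: is a linear equation tying the variables together
  - y = 2 OR x = 4: forces a choice: either y = 2 or x = 4
  - y < 1: bounds one variable relative to a constant

Split on the disjunction (y = 2 OR x = 4):
  • If y = 2: this contradicts the bound y ≤ 0.
  • If x = 4: with x = 4, every remaining term of the linear equation is divisible by 2, so the left side is ≡ 0 (mod 2); but the right side -19 ≡ 1 (mod 2). No integers can satisfy it.
Both branches are infeasible, so the system has no integer solution.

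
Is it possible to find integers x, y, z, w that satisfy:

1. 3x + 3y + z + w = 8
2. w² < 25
Yes

Take x = 0, y = 2, z = 2, w = 0. Substituting into each constraint:
  (1) 3(0) + 3(2) + 2 + 0 = 8 ✓
  (2) w² = (0)² = 0, and 0 < 25 ✓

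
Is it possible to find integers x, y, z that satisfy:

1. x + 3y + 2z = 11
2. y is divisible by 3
Yes

Take x = 11, y = 0, z = 0. Substituting into each constraint:
  (1) 11 + 3(0) + 2(0) = 11 ✓
  (2) 0 = 3 × 0, remainder 0 ✓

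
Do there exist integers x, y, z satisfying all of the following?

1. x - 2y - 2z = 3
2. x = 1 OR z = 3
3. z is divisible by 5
Yes

Take x = 1, y = -1, z = 0. Substituting into each constraint:
  (1) 1 - 2(-1) - 2(0) = 3 ✓
  (2) x = 1, target 1 ✓ (first branch holds)
  (3) 0 = 5 × 0, remainder 0 ✓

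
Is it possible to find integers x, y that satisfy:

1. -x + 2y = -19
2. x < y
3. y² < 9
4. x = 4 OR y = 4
No

A contradictory subset is {-x + 2y = -19, x < y, x = 4 OR y = 4}. No integer assignment can satisfy these jointly:

  - -x + 2y = -19: is a linear equation tying the variables together
  - x < y: bounds one variable relative to another variable
  - x = 4 OR y = 4: forces a choice: either x = 4 or y = 4

Split on the disjunction (x = 4 OR y = 4):
  • If x = 4: with x = 4, every remaining term of the linear equation is divisible by 2, so the left side is ≡ 0 (mod 2); but the right side -15 ≡ 1 (mod 2). No integers can satisfy it.
  • If y = 4: the equation forces x = 27, giving (y, x) = (4, 27), which violates y > x.
Both branches are infeasible, so the system has no integer solution.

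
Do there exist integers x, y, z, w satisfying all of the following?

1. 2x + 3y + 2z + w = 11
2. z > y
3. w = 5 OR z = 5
Yes

Take x = -13, y = 6, z = 7, w = 5. Substituting into each constraint:
  (1) 2(-13) + 3(6) + 2(7) + 5 = 11 ✓
  (2) 7 > 6 ✓
  (3) w = 5, target 5 ✓ (first branch holds)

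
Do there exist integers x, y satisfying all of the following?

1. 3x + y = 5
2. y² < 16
Yes

Take x = 2, y = -1. Substituting into each constraint:
  (1) 3(2) + (-1) = 5 ✓
  (2) y² = (-1)² = 1, and 1 < 16 ✓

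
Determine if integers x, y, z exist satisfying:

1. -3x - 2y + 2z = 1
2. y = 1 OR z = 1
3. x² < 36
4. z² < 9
Yes

Take x = 1, y = -1, z = 1. Substituting into each constraint:
  (1) -3(1) - 2(-1) + 2(1) = 1 ✓
  (2) z = 1, target 1 ✓ (second branch holds)
  (3) x² = (1)² = 1, and 1 < 36 ✓
  (4) z² = (1)² = 1, and 1 < 9 ✓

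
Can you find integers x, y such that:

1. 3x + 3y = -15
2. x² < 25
Yes

Take x = 0, y = -5. Substituting into each constraint:
  (1) 3(0) + 3(-5) = -15 ✓
  (2) x² = (0)² = 0, and 0 < 25 ✓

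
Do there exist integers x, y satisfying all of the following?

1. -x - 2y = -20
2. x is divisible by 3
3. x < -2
Yes

Take x = -6, y = 13. Substituting into each constraint:
  (1) 6 - 2(13) = -20 ✓
  (2) -6 = 3 × -2, remainder 0 ✓
  (3) -6 < -2 ✓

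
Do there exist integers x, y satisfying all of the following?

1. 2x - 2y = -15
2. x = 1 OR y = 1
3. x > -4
No

Even the single constraint (2x - 2y = -15) is infeasible over the integers.

  - 2x - 2y = -15: every term on the left is divisible by 2, so the LHS ≡ 0 (mod 2), but the RHS -15 is not — no integer solution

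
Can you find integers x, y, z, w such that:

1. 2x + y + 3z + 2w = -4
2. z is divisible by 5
Yes

Take x = 0, y = -4, z = 0, w = 0. Substituting into each constraint:
  (1) 2(0) + (-4) + 3(0) + 2(0) = -4 ✓
  (2) 0 = 5 × 0, remainder 0 ✓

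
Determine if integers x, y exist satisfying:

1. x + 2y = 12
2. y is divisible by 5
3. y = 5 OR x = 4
Yes

Take x = 2, y = 5. Substituting into each constraint:
  (1) 2 + 2(5) = 12 ✓
  (2) 5 = 5 × 1, remainder 0 ✓
  (3) y = 5, target 5 ✓ (first branch holds)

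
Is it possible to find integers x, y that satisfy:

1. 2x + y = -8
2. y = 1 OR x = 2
Yes

Take x = 2, y = -12. Substituting into each constraint:
  (1) 2(2) + (-12) = -8 ✓
  (2) x = 2, target 2 ✓ (second branch holds)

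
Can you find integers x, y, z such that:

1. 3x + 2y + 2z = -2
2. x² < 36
Yes

Take x = -2, y = 0, z = 2. Substituting into each constraint:
  (1) 3(-2) + 2(0) + 2(2) = -2 ✓
  (2) x² = (-2)² = 4, and 4 < 36 ✓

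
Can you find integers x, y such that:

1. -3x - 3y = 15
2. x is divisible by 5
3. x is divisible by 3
Yes

Take x = 0, y = -5. Substituting into each constraint:
  (1) -3(0) - 3(-5) = 15 ✓
  (2) 0 = 5 × 0, remainder 0 ✓
  (3) 0 = 3 × 0, remainder 0 ✓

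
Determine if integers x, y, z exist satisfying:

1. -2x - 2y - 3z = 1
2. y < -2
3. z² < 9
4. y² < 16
Yes

Take x = 1, y = -3, z = 1. Substituting into each constraint:
  (1) -2(1) - 2(-3) - 3(1) = 1 ✓
  (2) -3 < -2 ✓
  (3) z² = (1)² = 1, and 1 < 9 ✓
  (4) y² = (-3)² = 9, and 9 < 16 ✓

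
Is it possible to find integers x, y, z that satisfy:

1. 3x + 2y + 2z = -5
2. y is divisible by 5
Yes

Take x = 1, y = 0, z = -4. Substituting into each constraint:
  (1) 3(1) + 2(0) + 2(-4) = -5 ✓
  (2) 0 = 5 × 0, remainder 0 ✓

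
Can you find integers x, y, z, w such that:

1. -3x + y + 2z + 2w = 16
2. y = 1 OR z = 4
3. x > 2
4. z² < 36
Yes

Take x = 3, y = 17, z = 4, w = 0. Substituting into each constraint:
  (1) -3(3) + 17 + 2(4) + 2(0) = 16 ✓
  (2) z = 4, target 4 ✓ (second branch holds)
  (3) 3 > 2 ✓
  (4) z² = (4)² = 16, and 16 < 36 ✓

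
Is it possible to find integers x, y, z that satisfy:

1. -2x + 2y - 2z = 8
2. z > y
Yes

Take x = -5, y = 0, z = 1. Substituting into each constraint:
  (1) -2(-5) + 2(0) - 2(1) = 8 ✓
  (2) 1 > 0 ✓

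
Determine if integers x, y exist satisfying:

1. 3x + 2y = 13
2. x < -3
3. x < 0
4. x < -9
Yes

Take x = -11, y = 23. Substituting into each constraint:
  (1) 3(-11) + 2(23) = 13 ✓
  (2) -11 < -3 ✓
  (3) -11 < 0 ✓
  (4) -11 < -9 ✓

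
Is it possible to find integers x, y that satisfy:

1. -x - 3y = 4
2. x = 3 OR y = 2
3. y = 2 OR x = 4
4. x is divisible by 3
No

A contradictory subset is {-x - 3y = 4, x is divisible by 3}. No integer assignment can satisfy these jointly:

  - -x - 3y = 4: is a linear equation tying the variables together
  - x is divisible by 3: restricts x to multiples of 3

Modular obstruction: writing x = 3x', every remaining term of the linear equation is divisible by 3, so the left side is ≡ 0 (mod 3); but the right side 4 ≡ 1 (mod 3). No integers can satisfy it.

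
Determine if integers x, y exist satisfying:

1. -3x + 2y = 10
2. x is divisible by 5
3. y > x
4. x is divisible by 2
Yes

Take x = 0, y = 5. Substituting into each constraint:
  (1) -3(0) + 2(5) = 10 ✓
  (2) 0 = 5 × 0, remainder 0 ✓
  (3) 5 > 0 ✓
  (4) 0 = 2 × 0, remainder 0 ✓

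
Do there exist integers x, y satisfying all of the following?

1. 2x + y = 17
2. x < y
Yes

Take x = 5, y = 7. Substituting into each constraint:
  (1) 2(5) + 7 = 17 ✓
  (2) 5 < 7 ✓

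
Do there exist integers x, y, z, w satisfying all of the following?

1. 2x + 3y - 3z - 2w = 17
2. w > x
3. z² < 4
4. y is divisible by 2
Yes

Take x = 0, y = 8, z = 1, w = 2. Substituting into each constraint:
  (1) 2(0) + 3(8) - 3(1) - 2(2) = 17 ✓
  (2) 2 > 0 ✓
  (3) z² = (1)² = 1, and 1 < 4 ✓
  (4) 8 = 2 × 4, remainder 0 ✓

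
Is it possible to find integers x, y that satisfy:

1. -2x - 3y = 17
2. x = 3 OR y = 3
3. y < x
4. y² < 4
No

A contradictory subset is {-2x - 3y = 17, x = 3 OR y = 3, y < x}. No integer assignment can satisfy these jointly:

  - -2x - 3y = 17: is a linear equation tying the variables together
  - x = 3 OR y = 3: forces a choice: either x = 3 or y = 3
  - y < x: bounds one variable relative to another variable

Split on the disjunction (x = 3 OR y = 3):
  • If x = 3: with x = 3, every remaining term of the linear equation is divisible by 3, so the left side is ≡ 0 (mod 3); but the right side 23 ≡ 2 (mod 3). No integers can satisfy it.
  • If y = 3: the equation forces x = -13, giving (y, x) = (3, -13), which violates x > y.
Both branches are infeasible, so the system has no integer solution.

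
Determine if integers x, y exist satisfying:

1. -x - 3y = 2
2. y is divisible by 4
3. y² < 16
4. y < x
No

The full constraint system is jointly infeasible over the integers. Each constraint and what it forces:

  - -x - 3y = 2: is a linear equation tying the variables together
  - y is divisible by 4: restricts y to multiples of 4
  - y² < 16: restricts y to |y| ≤ 3
  - y < x: bounds one variable relative to another variable

The bounds confine y to {0} with 4 | y. For each value, substitute into the equation:
  • y = 0: the equation forces x = -2, but x > y fails since -2 ≤ 0.
Every case fails, so no integer solution exists.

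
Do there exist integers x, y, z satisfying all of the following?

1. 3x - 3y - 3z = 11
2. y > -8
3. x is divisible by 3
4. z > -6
No

Even the single constraint (3x - 3y - 3z = 11) is infeasible over the integers.

  - 3x - 3y - 3z = 11: every term on the left is divisible by 3, so the LHS ≡ 0 (mod 3), but the RHS 11 is not — no integer solution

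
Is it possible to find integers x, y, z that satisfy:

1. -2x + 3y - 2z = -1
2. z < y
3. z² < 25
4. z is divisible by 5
Yes

Take x = 2, y = 1, z = 0. Substituting into each constraint:
  (1) -2(2) + 3(1) - 2(0) = -1 ✓
  (2) 0 < 1 ✓
  (3) z² = (0)² = 0, and 0 < 25 ✓
  (4) 0 = 5 × 0, remainder 0 ✓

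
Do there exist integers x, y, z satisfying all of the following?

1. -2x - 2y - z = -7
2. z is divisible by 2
No

The full constraint system is jointly infeasible over the integers. Each constraint and what it forces:

  - -2x - 2y - z = -7: is a linear equation tying the variables together
  - z is divisible by 2: restricts z to multiples of 2

Modular obstruction: writing z = 2z', every remaining term of the linear equation is divisible by 2, so the left side is ≡ 0 (mod 2); but the right side -7 ≡ 1 (mod 2). No integers can satisfy it.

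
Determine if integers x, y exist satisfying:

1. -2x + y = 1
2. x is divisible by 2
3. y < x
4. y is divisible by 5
Yes

Take x = -8, y = -15. Substituting into each constraint:
  (1) -2(-8) + (-15) = 1 ✓
  (2) -8 = 2 × -4, remainder 0 ✓
  (3) -15 < -8 ✓
  (4) -15 = 5 × -3, remainder 0 ✓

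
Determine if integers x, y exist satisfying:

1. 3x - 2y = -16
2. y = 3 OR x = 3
No

The full constraint system is jointly infeasible over the integers. Each constraint and what it forces:

  - 3x - 2y = -16: is a linear equation tying the variables together
  - y = 3 OR x = 3: forces a choice: either y = 3 or x = 3

Split on the disjunction (y = 3 OR x = 3):
  • If y = 3: with y = 3, every remaining term of the linear equation is divisible by 3, so the left side is ≡ 0 (mod 3); but the right side -10 ≡ 2 (mod 3). No integers can satisfy it.
  • If x = 3: with x = 3, every remaining term of the linear equation is divisible by 2, so the left side is ≡ 0 (mod 2); but the right side -25 ≡ 1 (mod 2). No integers can satisfy it.
Both branches are infeasible, so the system has no integer solution.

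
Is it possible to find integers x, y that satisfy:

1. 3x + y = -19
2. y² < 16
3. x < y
Yes

Take x = -6, y = -1. Substituting into each constraint:
  (1) 3(-6) + (-1) = -19 ✓
  (2) y² = (-1)² = 1, and 1 < 16 ✓
  (3) -6 < -1 ✓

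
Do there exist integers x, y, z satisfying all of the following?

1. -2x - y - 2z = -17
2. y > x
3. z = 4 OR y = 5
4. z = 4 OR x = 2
Yes

Take x = 1, y = 7, z = 4. Substituting into each constraint:
  (1) -2(1) + (-7) - 2(4) = -17 ✓
  (2) 7 > 1 ✓
  (3) z = 4, target 4 ✓ (first branch holds)
  (4) z = 4, target 4 ✓ (first branch holds)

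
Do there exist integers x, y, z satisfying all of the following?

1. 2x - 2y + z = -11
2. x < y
Yes

Take x = 0, y = 1, z = -9. Substituting into each constraint:
  (1) 2(0) - 2(1) + (-9) = -11 ✓
  (2) 0 < 1 ✓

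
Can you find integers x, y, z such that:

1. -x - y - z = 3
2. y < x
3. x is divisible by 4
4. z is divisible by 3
Yes

Take x = 0, y = -3, z = 0. Substituting into each constraint:
  (1) 0 + 3 + 0 = 3 ✓
  (2) -3 < 0 ✓
  (3) 0 = 4 × 0, remainder 0 ✓
  (4) 0 = 3 × 0, remainder 0 ✓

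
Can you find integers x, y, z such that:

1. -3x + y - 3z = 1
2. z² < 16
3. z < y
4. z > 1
Yes

Take x = -2, y = 4, z = 3. Substituting into each constraint:
  (1) -3(-2) + 4 - 3(3) = 1 ✓
  (2) z² = (3)² = 9, and 9 < 16 ✓
  (3) 3 < 4 ✓
  (4) 3 > 1 ✓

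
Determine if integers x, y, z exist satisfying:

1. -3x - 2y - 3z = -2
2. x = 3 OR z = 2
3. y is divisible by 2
Yes

Take x = 0, y = -2, z = 2. Substituting into each constraint:
  (1) -3(0) - 2(-2) - 3(2) = -2 ✓
  (2) z = 2, target 2 ✓ (second branch holds)
  (3) -2 = 2 × -1, remainder 0 ✓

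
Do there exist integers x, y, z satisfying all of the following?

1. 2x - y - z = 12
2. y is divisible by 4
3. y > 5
Yes

Take x = 0, y = 8, z = -20. Substituting into each constraint:
  (1) 2(0) + (-8) + 20 = 12 ✓
  (2) 8 = 4 × 2, remainder 0 ✓
  (3) 8 > 5 ✓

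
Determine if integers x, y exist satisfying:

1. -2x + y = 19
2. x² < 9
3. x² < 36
Yes

Take x = 0, y = 19. Substituting into each constraint:
  (1) -2(0) + 19 = 19 ✓
  (2) x² = (0)² = 0, and 0 < 9 ✓
  (3) x² = (0)² = 0, and 0 < 36 ✓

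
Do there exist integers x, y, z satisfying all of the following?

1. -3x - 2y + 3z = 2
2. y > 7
Yes

Take x = -6, y = 8, z = 0. Substituting into each constraint:
  (1) -3(-6) - 2(8) + 3(0) = 2 ✓
  (2) 8 > 7 ✓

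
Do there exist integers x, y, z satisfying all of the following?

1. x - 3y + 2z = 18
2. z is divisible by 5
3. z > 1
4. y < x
Yes

Take x = -1, y = -3, z = 5. Substituting into each constraint:
  (1) (-1) - 3(-3) + 2(5) = 18 ✓
  (2) 5 = 5 × 1, remainder 0 ✓
  (3) 5 > 1 ✓
  (4) -3 < -1 ✓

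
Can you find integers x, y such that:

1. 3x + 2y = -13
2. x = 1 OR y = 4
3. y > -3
Yes

Take x = -7, y = 4. Substituting into each constraint:
  (1) 3(-7) + 2(4) = -13 ✓
  (2) y = 4, target 4 ✓ (second branch holds)
  (3) 4 > -3 ✓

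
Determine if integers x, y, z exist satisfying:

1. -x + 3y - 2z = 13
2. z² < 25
Yes

Take x = 0, y = 5, z = 1. Substituting into each constraint:
  (1) 0 + 3(5) - 2(1) = 13 ✓
  (2) z² = (1)² = 1, and 1 < 25 ✓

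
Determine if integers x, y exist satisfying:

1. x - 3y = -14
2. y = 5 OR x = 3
Yes

Take x = 1, y = 5. Substituting into each constraint:
  (1) 1 - 3(5) = -14 ✓
  (2) y = 5, target 5 ✓ (first branch holds)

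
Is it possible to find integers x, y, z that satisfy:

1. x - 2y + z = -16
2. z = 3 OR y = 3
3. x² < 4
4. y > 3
Yes

Take x = -1, y = 9, z = 3. Substituting into each constraint:
  (1) (-1) - 2(9) + 3 = -16 ✓
  (2) z = 3, target 3 ✓ (first branch holds)
  (3) x² = (-1)² = 1, and 1 < 4 ✓
  (4) 9 > 3 ✓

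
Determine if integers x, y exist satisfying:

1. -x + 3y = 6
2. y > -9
Yes

Take x = -6, y = 0. Substituting into each constraint:
  (1) 6 + 3(0) = 6 ✓
  (2) 0 > -9 ✓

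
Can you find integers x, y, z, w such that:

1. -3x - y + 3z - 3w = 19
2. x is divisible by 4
Yes

Take x = 0, y = 2, z = 0, w = -7. Substituting into each constraint:
  (1) -3(0) + (-2) + 3(0) - 3(-7) = 19 ✓
  (2) 0 = 4 × 0, remainder 0 ✓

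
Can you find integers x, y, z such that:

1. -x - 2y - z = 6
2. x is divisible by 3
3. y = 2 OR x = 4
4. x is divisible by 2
Yes

Take x = 6, y = 2, z = -16. Substituting into each constraint:
  (1) (-6) - 2(2) + 16 = 6 ✓
  (2) 6 = 3 × 2, remainder 0 ✓
  (3) y = 2, target 2 ✓ (first branch holds)
  (4) 6 = 2 × 3, remainder 0 ✓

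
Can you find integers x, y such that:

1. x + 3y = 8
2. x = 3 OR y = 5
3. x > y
No

The full constraint system is jointly infeasible over the integers. Each constraint and what it forces:

  - x + 3y = 8: is a linear equation tying the variables together
  - x = 3 OR y = 5: forces a choice: either x = 3 or y = 5
  - x > y: bounds one variable relative to another variable

Split on the disjunction (x = 3 OR y = 5):
  • If x = 3: with x = 3, every remaining term of the linear equation is divisible by 3, so the left side is ≡ 0 (mod 3); but the right side 5 ≡ 2 (mod 3). No integers can satisfy it.
  • If y = 5: the equation forces x = -7, giving (y, x) = (5, -7), which violates x > y.
Both branches are infeasible, so the system has no integer solution.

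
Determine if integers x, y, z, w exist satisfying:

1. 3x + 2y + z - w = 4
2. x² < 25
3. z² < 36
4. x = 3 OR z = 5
Yes

Take x = 3, y = 0, z = 0, w = 5. Substituting into each constraint:
  (1) 3(3) + 2(0) + 0 + (-5) = 4 ✓
  (2) x² = (3)² = 9, and 9 < 25 ✓
  (3) z² = (0)² = 0, and 0 < 36 ✓
  (4) x = 3, target 3 ✓ (first branch holds)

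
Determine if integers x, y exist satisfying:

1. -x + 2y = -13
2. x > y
Yes

Take x = -11, y = -12. Substituting into each constraint:
  (1) 11 + 2(-12) = -13 ✓
  (2) -11 > -12 ✓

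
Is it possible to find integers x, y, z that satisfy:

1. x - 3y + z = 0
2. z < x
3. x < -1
Yes

Take x = -4, y = -3, z = -5. Substituting into each constraint:
  (1) (-4) - 3(-3) + (-5) = 0 ✓
  (2) -5 < -4 ✓
  (3) -4 < -1 ✓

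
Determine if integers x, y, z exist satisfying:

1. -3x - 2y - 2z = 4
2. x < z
Yes

Take x = 0, y = -3, z = 1. Substituting into each constraint:
  (1) -3(0) - 2(-3) - 2(1) = 4 ✓
  (2) 0 < 1 ✓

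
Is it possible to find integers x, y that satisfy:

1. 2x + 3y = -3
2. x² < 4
Yes

Take x = 0, y = -1. Substituting into each constraint:
  (1) 2(0) + 3(-1) = -3 ✓
  (2) x² = (0)² = 0, and 0 < 4 ✓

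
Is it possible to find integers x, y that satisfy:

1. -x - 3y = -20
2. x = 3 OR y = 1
Yes

Take x = 17, y = 1. Substituting into each constraint:
  (1) (-17) - 3(1) = -20 ✓
  (2) y = 1, target 1 ✓ (second branch holds)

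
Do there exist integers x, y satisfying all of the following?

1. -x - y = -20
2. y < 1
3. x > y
Yes

Take x = 20, y = 0. Substituting into each constraint:
  (1) (-20) + 0 = -20 ✓
  (2) 0 < 1 ✓
  (3) 20 > 0 ✓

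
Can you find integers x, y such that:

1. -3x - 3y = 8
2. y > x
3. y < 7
No

Even the single constraint (-3x - 3y = 8) is infeasible over the integers.

  - -3x - 3y = 8: every term on the left is divisible by 3, so the LHS ≡ 0 (mod 3), but the RHS 8 is not — no integer solution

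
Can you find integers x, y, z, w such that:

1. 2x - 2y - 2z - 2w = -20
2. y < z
Yes

Take x = 0, y = -1, z = 0, w = 11. Substituting into each constraint:
  (1) 2(0) - 2(-1) - 2(0) - 2(11) = -20 ✓
  (2) -1 < 0 ✓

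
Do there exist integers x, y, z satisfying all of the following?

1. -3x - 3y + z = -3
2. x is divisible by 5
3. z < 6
Yes

Take x = 0, y = 0, z = -3. Substituting into each constraint:
  (1) -3(0) - 3(0) + (-3) = -3 ✓
  (2) 0 = 5 × 0, remainder 0 ✓
  (3) -3 < 6 ✓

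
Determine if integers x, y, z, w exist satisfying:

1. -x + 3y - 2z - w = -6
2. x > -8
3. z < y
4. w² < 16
Yes

Take x = 9, y = 1, z = 0, w = 0. Substituting into each constraint:
  (1) (-9) + 3(1) - 2(0) + 0 = -6 ✓
  (2) 9 > -8 ✓
  (3) 0 < 1 ✓
  (4) w² = (0)² = 0, and 0 < 16 ✓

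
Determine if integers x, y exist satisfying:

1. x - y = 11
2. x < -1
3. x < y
No

A contradictory subset is {x - y = 11, x < y}. No integer assignment can satisfy these jointly:

  - x - y = 11: is a linear equation tying the variables together
  - x < y: bounds one variable relative to another variable

From the equation, x − y = 11, i.e. y − x = -11; but y > x requires y − x ≥ 1. Contradiction.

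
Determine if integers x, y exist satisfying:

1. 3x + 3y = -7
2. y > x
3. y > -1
No

Even the single constraint (3x + 3y = -7) is infeasible over the integers.

  - 3x + 3y = -7: every term on the left is divisible by 3, so the LHS ≡ 0 (mod 3), but the RHS -7 is not — no integer solution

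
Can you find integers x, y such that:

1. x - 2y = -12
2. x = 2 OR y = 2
Yes

Take x = -8, y = 2. Substituting into each constraint:
  (1) (-8) - 2(2) = -12 ✓
  (2) y = 2, target 2 ✓ (second branch holds)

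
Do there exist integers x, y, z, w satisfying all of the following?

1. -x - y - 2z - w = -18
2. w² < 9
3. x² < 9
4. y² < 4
Yes

Take x = -1, y = 1, z = 9, w = 0. Substituting into each constraint:
  (1) 1 + (-1) - 2(9) + 0 = -18 ✓
  (2) w² = (0)² = 0, and 0 < 9 ✓
  (3) x² = (-1)² = 1, and 1 < 9 ✓
  (4) y² = (1)² = 1, and 1 < 4 ✓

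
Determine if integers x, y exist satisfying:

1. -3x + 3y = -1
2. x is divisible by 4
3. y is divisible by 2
No

Even the single constraint (-3x + 3y = -1) is infeasible over the integers.

  - -3x + 3y = -1: every term on the left is divisible by 3, so the LHS ≡ 0 (mod 3), but the RHS -1 is not — no integer solution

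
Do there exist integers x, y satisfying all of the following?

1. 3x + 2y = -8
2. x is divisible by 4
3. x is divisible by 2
Yes

Take x = 0, y = -4. Substituting into each constraint:
  (1) 3(0) + 2(-4) = -8 ✓
  (2) 0 = 4 × 0, remainder 0 ✓
  (3) 0 = 2 × 0, remainder 0 ✓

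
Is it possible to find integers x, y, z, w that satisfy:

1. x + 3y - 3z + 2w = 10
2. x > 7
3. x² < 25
No

A contradictory subset is {x > 7, x² < 25}. No integer assignment can satisfy these jointly:

  - x > 7: bounds one variable relative to a constant
  - x² < 25: restricts x to |x| ≤ 4

Direct contradiction: the bounds on x require x ≥ 8 and x ≤ 4 simultaneously, which is empty.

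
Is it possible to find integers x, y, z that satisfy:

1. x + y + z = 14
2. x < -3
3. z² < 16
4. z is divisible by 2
Yes

Take x = -4, y = 18, z = 0. Substituting into each constraint:
  (1) (-4) + 18 + 0 = 14 ✓
  (2) -4 < -3 ✓
  (3) z² = (0)² = 0, and 0 < 16 ✓
  (4) 0 = 2 × 0, remainder 0 ✓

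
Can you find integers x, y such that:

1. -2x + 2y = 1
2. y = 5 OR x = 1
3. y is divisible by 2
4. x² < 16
No

Even the single constraint (-2x + 2y = 1) is infeasible over the integers.

  - -2x + 2y = 1: every term on the left is divisible by 2, so the LHS ≡ 0 (mod 2), but the RHS 1 is not — no integer solution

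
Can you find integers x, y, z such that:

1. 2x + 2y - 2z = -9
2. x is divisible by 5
No

Even the single constraint (2x + 2y - 2z = -9) is infeasible over the integers.

  - 2x + 2y - 2z = -9: every term on the left is divisible by 2, so the LHS ≡ 0 (mod 2), but the RHS -9 is not — no integer solution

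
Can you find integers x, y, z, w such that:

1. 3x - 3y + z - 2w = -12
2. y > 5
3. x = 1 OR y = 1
Yes

Take x = 1, y = 6, z = 3, w = 0. Substituting into each constraint:
  (1) 3(1) - 3(6) + 3 - 2(0) = -12 ✓
  (2) 6 > 5 ✓
  (3) x = 1, target 1 ✓ (first branch holds)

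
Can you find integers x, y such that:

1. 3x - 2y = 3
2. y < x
Yes

Take x = 1, y = 0. Substituting into each constraint:
  (1) 3(1) - 2(0) = 3 ✓
  (2) 0 < 1 ✓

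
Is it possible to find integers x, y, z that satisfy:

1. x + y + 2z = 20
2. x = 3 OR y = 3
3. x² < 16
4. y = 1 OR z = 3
Yes

Take x = 3, y = 11, z = 3. Substituting into each constraint:
  (1) 3 + 11 + 2(3) = 20 ✓
  (2) x = 3, target 3 ✓ (first branch holds)
  (3) x² = (3)² = 9, and 9 < 16 ✓
  (4) z = 3, target 3 ✓ (second branch holds)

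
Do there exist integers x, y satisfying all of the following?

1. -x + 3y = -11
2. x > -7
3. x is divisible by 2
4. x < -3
Yes

Take x = -4, y = -5. Substituting into each constraint:
  (1) 4 + 3(-5) = -11 ✓
  (2) -4 > -7 ✓
  (3) -4 = 2 × -2, remainder 0 ✓
  (4) -4 < -3 ✓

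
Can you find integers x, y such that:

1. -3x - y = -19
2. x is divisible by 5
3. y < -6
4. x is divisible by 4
Yes

Take x = 20, y = -41. Substituting into each constraint:
  (1) -3(20) + 41 = -19 ✓
  (2) 20 = 5 × 4, remainder 0 ✓
  (3) -41 < -6 ✓
  (4) 20 = 4 × 5, remainder 0 ✓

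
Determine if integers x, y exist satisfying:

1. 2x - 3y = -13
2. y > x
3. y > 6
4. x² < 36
Yes

Take x = 4, y = 7. Substituting into each constraint:
  (1) 2(4) - 3(7) = -13 ✓
  (2) 7 > 4 ✓
  (3) 7 > 6 ✓
  (4) x² = (4)² = 16, and 16 < 36 ✓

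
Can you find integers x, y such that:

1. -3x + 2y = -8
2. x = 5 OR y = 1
No

The full constraint system is jointly infeasible over the integers. Each constraint and what it forces:

  - -3x + 2y = -8: is a linear equation tying the variables together
  - x = 5 OR y = 1: forces a choice: either x = 5 or y = 1

Split on the disjunction (x = 5 OR y = 1):
  • If x = 5: with x = 5, every remaining term of the linear equation is divisible by 2, so the left side is ≡ 0 (mod 2); but the right side 7 ≡ 1 (mod 2). No integers can satisfy it.
  • If y = 1: with y = 1, every remaining term of the linear equation is divisible by 3, so the left side is ≡ 0 (mod 3); but the right side -10 ≡ 2 (mod 3). No integers can satisfy it.
Both branches are infeasible, so the system has no integer solution.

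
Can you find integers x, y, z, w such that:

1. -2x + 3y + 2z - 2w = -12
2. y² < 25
Yes

Take x = 0, y = 0, z = -6, w = 0. Substituting into each constraint:
  (1) -2(0) + 3(0) + 2(-6) - 2(0) = -12 ✓
  (2) y² = (0)² = 0, and 0 < 25 ✓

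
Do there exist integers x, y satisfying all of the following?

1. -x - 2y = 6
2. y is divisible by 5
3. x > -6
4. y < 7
Yes

Take x = 4, y = -5. Substituting into each constraint:
  (1) (-4) - 2(-5) = 6 ✓
  (2) -5 = 5 × -1, remainder 0 ✓
  (3) 4 > -6 ✓
  (4) -5 < 7 ✓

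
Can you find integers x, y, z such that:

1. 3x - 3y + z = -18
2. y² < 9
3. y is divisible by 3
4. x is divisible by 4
Yes

Take x = 0, y = 0, z = -18. Substituting into each constraint:
  (1) 3(0) - 3(0) + (-18) = -18 ✓
  (2) y² = (0)² = 0, and 0 < 9 ✓
  (3) 0 = 3 × 0, remainder 0 ✓
  (4) 0 = 4 × 0, remainder 0 ✓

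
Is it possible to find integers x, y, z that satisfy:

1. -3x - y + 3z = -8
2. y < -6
Yes

Take x = 0, y = -7, z = -5. Substituting into each constraint:
  (1) -3(0) + 7 + 3(-5) = -8 ✓
  (2) -7 < -6 ✓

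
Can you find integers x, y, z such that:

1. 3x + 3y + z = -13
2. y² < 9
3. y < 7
Yes

Take x = -5, y = 0, z = 2. Substituting into each constraint:
  (1) 3(-5) + 3(0) + 2 = -13 ✓
  (2) y² = (0)² = 0, and 0 < 9 ✓
  (3) 0 < 7 ✓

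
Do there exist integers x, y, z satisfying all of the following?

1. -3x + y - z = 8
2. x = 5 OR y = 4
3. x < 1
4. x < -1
Yes

Take x = -2, y = 4, z = 2. Substituting into each constraint:
  (1) -3(-2) + 4 + (-2) = 8 ✓
  (2) y = 4, target 4 ✓ (second branch holds)
  (3) -2 < 1 ✓
  (4) -2 < -1 ✓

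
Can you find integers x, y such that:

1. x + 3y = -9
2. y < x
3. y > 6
No

The full constraint system is jointly infeasible over the integers. Each constraint and what it forces:

  - x + 3y = -9: is a linear equation tying the variables together
  - y < x: bounds one variable relative to another variable
  - y > 6: bounds one variable relative to a constant

Propagating the comparison: x > y and y ≥ 7 give x ≥ 8. Range argument: with x ∈ [8, ∞], y ∈ [7, ∞], the left side of the equation is at least 29, but the right side is -9 < 29. No integer solution exists.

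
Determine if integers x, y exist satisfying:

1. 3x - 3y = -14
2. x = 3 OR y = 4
No

Even the single constraint (3x - 3y = -14) is infeasible over the integers.

  - 3x - 3y = -14: every term on the left is divisible by 3, so the LHS ≡ 0 (mod 3), but the RHS -14 is not — no integer solution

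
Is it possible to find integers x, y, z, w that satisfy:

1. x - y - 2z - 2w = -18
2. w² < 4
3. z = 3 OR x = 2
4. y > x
Yes

Take x = 2, y = 4, z = 8, w = 0. Substituting into each constraint:
  (1) 2 + (-4) - 2(8) - 2(0) = -18 ✓
  (2) w² = (0)² = 0, and 0 < 4 ✓
  (3) x = 2, target 2 ✓ (second branch holds)
  (4) 4 > 2 ✓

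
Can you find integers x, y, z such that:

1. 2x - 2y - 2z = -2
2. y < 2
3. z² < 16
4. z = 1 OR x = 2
Yes

Take x = 2, y = 1, z = 2. Substituting into each constraint:
  (1) 2(2) - 2(1) - 2(2) = -2 ✓
  (2) 1 < 2 ✓
  (3) z² = (2)² = 4, and 4 < 16 ✓
  (4) x = 2, target 2 ✓ (second branch holds)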